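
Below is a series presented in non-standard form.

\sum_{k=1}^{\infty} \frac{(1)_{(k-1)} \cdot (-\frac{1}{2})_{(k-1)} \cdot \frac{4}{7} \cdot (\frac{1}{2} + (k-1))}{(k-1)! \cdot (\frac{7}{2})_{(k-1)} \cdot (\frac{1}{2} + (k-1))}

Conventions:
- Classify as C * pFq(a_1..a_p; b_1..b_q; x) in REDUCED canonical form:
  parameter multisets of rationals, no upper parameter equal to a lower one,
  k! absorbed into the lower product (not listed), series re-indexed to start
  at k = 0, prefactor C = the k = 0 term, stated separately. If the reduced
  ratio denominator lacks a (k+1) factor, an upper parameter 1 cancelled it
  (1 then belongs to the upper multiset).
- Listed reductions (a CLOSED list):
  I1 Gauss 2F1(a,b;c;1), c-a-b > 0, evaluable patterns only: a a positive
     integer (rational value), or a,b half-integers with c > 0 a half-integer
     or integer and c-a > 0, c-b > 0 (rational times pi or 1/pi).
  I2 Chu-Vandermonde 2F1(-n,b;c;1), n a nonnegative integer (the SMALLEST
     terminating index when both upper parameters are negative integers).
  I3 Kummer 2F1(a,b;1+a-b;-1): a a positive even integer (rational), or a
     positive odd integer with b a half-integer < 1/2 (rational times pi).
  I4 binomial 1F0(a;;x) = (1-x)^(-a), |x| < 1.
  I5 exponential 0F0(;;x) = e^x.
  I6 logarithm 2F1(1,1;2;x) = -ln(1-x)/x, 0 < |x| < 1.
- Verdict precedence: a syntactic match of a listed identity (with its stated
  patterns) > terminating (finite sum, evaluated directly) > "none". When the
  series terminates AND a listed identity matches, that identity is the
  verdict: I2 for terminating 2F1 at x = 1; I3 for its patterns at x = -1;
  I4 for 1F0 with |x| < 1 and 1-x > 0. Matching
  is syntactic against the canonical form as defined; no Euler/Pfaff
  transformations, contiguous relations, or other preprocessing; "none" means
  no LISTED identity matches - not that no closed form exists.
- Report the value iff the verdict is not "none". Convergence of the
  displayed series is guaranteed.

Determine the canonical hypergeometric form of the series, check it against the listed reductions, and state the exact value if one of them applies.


This is \frac{4}{7} * 2F1(-\frac{1}{2}, 1; \frac{7}{2}; 1) in reduced canonical form. Verdict: Gauss's theorem (I1) fires (x = 1: the Gamma ratio telescopes since c-a-b = 3 > 0 and a = 1 in Z>0). Exact value: \frac{10}{21}.

Structural cue: from the first term \frac{4}{7}: the factor k + 1/2 cancels (top and bottom), leaving C = 4/7.
Step ratio: r(k) = 1 * (k-\frac{1}{2}) (k+1) / [(k+\frac{7}{2}) (k+1)] - poly over poly, x = 1 from leading terms; C = \frac{4}{7} at k = 0.


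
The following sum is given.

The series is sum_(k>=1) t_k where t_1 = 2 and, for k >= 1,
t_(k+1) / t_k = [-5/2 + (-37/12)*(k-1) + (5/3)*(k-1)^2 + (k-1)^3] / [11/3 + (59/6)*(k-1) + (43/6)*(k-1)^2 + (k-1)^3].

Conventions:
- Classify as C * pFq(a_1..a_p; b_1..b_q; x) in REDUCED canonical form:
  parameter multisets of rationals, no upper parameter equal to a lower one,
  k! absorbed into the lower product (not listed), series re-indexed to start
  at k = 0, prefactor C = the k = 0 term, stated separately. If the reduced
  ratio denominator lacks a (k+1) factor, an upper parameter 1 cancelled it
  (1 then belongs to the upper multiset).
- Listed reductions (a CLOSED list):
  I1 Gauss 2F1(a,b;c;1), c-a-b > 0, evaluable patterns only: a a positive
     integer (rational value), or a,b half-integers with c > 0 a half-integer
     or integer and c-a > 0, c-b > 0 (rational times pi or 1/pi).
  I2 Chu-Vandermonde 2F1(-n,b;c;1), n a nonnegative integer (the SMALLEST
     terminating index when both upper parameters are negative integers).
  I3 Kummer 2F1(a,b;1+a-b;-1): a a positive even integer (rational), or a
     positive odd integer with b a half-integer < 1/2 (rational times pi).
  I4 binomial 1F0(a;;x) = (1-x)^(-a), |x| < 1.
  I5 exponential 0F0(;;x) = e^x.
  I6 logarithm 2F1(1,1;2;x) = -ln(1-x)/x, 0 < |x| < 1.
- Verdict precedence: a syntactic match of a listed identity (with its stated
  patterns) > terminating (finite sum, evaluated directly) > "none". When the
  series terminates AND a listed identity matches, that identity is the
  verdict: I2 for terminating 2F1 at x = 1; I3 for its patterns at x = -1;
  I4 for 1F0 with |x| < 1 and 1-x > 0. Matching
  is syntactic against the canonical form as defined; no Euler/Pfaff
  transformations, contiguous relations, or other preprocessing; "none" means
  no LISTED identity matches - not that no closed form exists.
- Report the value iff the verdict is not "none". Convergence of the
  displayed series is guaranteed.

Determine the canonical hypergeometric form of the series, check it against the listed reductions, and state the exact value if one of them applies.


Key step: t_0 being 2, the ratio is unreduced: k + 2/3 divides both sides (prefactor 2).
Consecutive-term ratio: r(k) = 1 * (k-3/2) (k+5/2) / [(k+11/2) (k+1)] - rational in k. x = 1; t_0 = 2; negate the roots.

With C = 2: the canonical form is 2F1(-3/2, 5/2; 11/2; 1). Verdict (x = 1): Gauss's theorem I1 (half-integer case) applies (x = 1; upper {-3/2, 5/2} half-integers, c = 11/2 in the evaluable pattern). Exact value: (2205/8192) * pi.


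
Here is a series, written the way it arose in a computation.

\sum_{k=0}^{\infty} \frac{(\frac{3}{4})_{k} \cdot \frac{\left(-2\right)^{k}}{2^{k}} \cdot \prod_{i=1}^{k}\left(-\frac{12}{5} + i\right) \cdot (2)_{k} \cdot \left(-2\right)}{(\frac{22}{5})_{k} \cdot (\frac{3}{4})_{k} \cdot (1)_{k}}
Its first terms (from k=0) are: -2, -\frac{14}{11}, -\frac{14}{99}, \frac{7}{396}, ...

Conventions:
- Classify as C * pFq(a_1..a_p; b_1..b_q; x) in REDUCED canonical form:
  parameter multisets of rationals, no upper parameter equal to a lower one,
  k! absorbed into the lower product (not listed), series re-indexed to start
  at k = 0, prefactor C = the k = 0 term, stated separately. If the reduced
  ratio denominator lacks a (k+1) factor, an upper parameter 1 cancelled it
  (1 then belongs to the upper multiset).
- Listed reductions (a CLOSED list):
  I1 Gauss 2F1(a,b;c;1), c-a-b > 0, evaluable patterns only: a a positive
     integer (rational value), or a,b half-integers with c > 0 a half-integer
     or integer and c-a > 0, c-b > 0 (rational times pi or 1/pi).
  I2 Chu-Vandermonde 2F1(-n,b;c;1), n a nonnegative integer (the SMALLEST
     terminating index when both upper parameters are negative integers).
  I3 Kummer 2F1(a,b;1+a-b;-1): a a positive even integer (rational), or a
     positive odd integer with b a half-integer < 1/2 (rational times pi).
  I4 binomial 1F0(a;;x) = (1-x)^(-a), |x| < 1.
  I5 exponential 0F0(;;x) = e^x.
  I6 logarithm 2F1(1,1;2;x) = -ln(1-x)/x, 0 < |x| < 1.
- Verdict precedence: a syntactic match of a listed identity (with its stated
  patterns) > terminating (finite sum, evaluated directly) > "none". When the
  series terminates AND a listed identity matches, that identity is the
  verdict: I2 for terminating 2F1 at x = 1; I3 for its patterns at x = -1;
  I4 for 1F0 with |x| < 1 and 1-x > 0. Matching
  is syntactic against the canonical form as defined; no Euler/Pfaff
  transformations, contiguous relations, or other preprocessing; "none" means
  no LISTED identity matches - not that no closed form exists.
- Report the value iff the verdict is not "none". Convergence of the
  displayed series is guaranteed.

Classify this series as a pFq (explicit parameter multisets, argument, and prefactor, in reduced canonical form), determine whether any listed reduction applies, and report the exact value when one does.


Reduced: x = -1, 2F1, upper = {-\frac{7}{5}, 2}, lower = {\frac{22}{5}}, C = -2. Verdict: Kummer (I3) fires (x = -1; c = \frac{22}{5} equals 1+a-b for upper {-\frac{7}{5}, 2}: listed pattern). Its exact value is -\frac{17}{5}.

Structural cue: t_0 being -2, the parameter 3/4 appears in both the upper and lower lists and cancels.
Consecutive-term ratio: r(k) = -1 * (k-\frac{7}{5}) (k+2) / [(k+\frac{22}{5}) (k+1)] - rational in k. x = -1; t_0 = -2; negate the roots.


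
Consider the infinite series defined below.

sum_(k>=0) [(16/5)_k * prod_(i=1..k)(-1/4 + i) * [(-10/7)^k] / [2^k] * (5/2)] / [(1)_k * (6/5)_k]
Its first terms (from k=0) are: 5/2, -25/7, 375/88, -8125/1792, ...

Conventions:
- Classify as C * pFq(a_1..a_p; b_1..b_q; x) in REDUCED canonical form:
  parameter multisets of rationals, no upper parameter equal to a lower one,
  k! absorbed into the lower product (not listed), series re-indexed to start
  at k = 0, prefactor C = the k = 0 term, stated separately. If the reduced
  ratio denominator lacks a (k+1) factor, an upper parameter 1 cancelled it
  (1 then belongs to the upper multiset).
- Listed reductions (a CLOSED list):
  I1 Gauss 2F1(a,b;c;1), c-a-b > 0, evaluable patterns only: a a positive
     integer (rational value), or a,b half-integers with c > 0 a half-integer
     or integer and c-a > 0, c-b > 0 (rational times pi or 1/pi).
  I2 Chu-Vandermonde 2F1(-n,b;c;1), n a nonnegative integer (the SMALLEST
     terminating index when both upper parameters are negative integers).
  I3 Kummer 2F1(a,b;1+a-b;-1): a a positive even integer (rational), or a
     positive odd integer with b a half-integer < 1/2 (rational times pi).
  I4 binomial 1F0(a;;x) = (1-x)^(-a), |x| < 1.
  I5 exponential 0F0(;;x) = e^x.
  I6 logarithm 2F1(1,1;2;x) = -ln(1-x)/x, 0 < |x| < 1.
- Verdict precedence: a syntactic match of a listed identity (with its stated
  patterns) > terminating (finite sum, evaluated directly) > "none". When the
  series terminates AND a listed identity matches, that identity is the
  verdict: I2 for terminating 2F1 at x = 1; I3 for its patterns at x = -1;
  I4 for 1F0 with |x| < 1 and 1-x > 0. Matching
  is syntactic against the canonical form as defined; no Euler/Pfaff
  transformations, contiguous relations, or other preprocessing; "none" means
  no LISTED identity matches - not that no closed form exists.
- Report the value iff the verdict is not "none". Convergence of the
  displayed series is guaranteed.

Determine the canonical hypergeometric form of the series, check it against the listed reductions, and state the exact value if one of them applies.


x = -5/7 here; the reduced form reads 2F1, upper {3/4, 16/5}, lower {6/5}, C = 5/2. Verdict: none here - no I1-I6 shape fits x = -5/7 with lower {6/5}.

First insight: t_0 being 5/2, the two k-th powers (C = 5/2) combine into one argument.
Step ratio: r(k) = (-5/7) * (k+3/4) (k+16/5) / [(k+6/5) (k+1)] - rational; roots negated = parameters, x = (-5/7), C = 5/2.


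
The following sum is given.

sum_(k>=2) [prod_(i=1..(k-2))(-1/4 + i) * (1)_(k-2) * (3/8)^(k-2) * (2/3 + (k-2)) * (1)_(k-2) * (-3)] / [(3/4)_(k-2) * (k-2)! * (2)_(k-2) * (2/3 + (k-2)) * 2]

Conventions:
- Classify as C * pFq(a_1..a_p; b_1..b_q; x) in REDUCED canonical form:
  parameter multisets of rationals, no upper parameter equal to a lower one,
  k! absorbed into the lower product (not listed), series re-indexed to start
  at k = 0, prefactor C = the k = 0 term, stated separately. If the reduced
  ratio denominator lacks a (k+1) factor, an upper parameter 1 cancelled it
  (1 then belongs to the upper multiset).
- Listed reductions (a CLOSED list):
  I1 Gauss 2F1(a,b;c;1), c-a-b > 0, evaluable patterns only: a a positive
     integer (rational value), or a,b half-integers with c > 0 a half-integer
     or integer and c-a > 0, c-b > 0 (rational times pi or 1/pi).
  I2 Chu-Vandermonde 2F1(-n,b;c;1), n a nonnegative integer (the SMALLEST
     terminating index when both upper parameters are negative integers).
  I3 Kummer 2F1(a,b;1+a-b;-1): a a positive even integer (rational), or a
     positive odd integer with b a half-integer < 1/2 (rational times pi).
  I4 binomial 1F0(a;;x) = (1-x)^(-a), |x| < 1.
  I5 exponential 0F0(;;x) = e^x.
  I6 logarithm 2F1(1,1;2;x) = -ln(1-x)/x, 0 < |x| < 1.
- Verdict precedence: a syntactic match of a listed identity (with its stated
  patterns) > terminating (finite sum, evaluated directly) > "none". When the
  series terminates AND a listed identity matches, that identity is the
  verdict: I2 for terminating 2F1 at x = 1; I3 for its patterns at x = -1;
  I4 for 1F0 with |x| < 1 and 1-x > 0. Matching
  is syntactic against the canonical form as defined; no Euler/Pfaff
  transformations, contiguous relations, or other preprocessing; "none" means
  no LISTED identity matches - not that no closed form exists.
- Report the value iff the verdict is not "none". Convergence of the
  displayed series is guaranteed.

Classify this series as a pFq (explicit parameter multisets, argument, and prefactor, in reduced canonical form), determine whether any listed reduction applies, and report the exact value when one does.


With C = -3/2: the canonical form is 2F1(1, 1; 2; 3/8). Verdict: this is logarithm (I6) (the logarithm: parameters (1,1;2), x = 3/8). Hence: 4 * ln(5/8).

Key step: t_0 being -3/2, k + 2/3 divides numerator and denominator alike; prefactor -3/2 after cancelling.
Ratio: r(k) = (3/8) * (k+1) (k+1) / [(k+2) (k+1)] - rational in k, leading ratio (3/8); with t_0 = -3/2, classification follows.


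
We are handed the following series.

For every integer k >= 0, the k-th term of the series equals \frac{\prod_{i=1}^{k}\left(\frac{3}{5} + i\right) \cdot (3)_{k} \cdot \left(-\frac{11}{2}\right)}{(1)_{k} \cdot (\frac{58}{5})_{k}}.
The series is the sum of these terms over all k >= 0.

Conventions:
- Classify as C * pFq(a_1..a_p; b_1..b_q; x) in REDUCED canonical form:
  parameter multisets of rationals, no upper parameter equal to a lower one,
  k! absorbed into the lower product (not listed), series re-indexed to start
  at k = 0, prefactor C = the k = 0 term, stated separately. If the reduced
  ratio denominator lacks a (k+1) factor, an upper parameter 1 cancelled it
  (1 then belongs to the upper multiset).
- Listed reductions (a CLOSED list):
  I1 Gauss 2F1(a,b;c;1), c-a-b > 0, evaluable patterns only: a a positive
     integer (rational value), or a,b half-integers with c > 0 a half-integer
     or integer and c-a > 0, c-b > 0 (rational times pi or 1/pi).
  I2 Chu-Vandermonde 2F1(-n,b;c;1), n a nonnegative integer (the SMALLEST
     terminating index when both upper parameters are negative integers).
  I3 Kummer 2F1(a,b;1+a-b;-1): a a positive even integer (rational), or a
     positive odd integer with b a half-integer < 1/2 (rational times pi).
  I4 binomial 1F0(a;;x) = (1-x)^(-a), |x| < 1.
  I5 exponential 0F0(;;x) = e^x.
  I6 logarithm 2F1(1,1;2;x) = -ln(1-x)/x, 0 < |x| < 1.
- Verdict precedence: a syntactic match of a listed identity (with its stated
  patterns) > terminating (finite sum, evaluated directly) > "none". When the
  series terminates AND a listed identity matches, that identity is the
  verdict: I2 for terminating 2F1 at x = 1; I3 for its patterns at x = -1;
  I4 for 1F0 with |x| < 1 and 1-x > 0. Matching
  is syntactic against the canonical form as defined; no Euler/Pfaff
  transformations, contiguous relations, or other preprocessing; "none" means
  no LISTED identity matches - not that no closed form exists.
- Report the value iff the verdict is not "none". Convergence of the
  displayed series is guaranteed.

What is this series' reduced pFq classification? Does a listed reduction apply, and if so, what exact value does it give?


At argument 1: a 2F1 with upper {\frac{8}{5}, 3}, lower {\frac{58}{5}}, scaled by C = -\frac{11}{2}. Verdict at x = 1: the Gauss summation I1 matches (x = 1: the Gamma ratio telescopes since c-a-b = 7 > 0 and a = 3 in Z>0). Its exact value is -\frac{25069}{2625}.

The tell: x = 1 and (1)_k (C = -11/2) is k! itself.
Consecutive-term ratio: r(k) = 1 * (k+\frac{8}{5}) (k+3) / [(k+\frac{58}{5}) (k+1)] - rational; roots negated = parameters, x = 1, C = -\frac{11}{2}.


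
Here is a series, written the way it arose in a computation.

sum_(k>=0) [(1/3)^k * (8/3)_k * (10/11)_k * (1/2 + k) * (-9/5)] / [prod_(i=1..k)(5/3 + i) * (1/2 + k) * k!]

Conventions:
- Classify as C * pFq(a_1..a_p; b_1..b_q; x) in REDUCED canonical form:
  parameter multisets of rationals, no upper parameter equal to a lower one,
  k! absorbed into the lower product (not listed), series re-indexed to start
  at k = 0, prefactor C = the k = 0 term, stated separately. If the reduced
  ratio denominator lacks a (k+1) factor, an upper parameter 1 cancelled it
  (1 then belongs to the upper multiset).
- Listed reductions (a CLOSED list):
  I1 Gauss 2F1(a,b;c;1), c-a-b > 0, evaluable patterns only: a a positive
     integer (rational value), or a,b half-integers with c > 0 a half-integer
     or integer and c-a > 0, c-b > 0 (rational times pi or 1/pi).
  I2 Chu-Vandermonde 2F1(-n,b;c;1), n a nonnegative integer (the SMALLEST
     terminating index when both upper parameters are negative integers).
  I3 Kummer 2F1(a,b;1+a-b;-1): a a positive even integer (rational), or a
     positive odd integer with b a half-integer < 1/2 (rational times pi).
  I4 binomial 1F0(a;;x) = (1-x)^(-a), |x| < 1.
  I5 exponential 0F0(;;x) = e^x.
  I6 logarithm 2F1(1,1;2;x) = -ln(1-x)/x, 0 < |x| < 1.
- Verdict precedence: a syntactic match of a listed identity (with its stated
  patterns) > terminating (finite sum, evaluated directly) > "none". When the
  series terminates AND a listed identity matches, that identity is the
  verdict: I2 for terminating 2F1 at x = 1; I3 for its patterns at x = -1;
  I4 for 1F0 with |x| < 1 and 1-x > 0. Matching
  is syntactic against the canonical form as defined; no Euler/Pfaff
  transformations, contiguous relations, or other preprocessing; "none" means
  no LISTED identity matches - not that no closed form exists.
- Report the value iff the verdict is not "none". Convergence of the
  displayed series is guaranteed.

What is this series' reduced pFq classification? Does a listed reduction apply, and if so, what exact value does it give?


The tell: with t_0 = -9/5, the lower running product (C = -9/5) is a rising factorial.
Ratio: r(k) = (1/3) * (k+10/11) / [(k+1)] - poly over poly, x = (1/3) from leading terms; C = -9/5 at k = 0.

x = 1/3 here; the reduced form reads 1F0, upper {10/11}, lower {-}, C = -9/5. Verdict: binomial (I4) matches (the 1F0 binomial series: exponent -10/11, x = 1/3). Value: (-9/5) * (2/3)^(-10/11).


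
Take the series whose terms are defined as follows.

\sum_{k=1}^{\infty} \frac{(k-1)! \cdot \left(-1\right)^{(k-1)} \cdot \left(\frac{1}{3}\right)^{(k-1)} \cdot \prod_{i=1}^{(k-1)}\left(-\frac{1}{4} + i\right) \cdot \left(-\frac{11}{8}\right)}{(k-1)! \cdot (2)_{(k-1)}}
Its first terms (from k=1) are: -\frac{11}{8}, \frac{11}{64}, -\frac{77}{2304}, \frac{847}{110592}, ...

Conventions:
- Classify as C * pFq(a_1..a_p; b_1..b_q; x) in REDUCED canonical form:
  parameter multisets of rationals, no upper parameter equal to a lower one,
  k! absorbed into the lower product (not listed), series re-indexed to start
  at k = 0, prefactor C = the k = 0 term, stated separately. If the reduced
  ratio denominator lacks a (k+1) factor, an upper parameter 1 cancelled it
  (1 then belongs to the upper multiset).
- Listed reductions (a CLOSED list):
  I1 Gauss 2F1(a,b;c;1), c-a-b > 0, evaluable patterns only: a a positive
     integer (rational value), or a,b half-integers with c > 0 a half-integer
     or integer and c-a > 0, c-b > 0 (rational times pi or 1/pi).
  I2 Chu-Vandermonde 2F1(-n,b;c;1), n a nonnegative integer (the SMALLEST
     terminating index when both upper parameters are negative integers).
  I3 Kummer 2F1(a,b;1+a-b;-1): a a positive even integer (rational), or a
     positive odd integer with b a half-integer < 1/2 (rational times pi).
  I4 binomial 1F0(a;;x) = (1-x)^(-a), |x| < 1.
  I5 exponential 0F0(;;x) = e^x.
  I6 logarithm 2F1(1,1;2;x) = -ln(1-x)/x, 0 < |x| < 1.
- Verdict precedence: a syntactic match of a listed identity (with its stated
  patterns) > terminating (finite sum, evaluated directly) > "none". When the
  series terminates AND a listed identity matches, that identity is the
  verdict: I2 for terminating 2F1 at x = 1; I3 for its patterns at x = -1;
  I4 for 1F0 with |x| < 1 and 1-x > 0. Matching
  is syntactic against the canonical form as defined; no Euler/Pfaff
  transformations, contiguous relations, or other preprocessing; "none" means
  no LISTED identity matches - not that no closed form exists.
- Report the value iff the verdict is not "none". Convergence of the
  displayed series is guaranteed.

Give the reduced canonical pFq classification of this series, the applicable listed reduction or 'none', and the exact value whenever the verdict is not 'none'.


At argument -\frac{1}{3}: a 2F1 with upper {\frac{3}{4}, 1}, lower {2}, scaled by C = -\frac{11}{8}. Verdict: none (x = -\frac{1}{3}): each listed identity misses the multisets {\frac{3}{4}, 1} ; {2}.

Key observation: t_0 being -\frac{11}{8}, the factorial ratio (prefactor -11/8) (k+a-1)!/(a-1)! is a rising factorial (a)_k.
Consecutive-term ratio: r(k) = -\frac{1}{3} * (k+\frac{3}{4}) (k+1) / [(k+2) (k+1)] - rational; roots negated = parameters, x = -\frac{1}{3}, C = -\frac{11}{8}.


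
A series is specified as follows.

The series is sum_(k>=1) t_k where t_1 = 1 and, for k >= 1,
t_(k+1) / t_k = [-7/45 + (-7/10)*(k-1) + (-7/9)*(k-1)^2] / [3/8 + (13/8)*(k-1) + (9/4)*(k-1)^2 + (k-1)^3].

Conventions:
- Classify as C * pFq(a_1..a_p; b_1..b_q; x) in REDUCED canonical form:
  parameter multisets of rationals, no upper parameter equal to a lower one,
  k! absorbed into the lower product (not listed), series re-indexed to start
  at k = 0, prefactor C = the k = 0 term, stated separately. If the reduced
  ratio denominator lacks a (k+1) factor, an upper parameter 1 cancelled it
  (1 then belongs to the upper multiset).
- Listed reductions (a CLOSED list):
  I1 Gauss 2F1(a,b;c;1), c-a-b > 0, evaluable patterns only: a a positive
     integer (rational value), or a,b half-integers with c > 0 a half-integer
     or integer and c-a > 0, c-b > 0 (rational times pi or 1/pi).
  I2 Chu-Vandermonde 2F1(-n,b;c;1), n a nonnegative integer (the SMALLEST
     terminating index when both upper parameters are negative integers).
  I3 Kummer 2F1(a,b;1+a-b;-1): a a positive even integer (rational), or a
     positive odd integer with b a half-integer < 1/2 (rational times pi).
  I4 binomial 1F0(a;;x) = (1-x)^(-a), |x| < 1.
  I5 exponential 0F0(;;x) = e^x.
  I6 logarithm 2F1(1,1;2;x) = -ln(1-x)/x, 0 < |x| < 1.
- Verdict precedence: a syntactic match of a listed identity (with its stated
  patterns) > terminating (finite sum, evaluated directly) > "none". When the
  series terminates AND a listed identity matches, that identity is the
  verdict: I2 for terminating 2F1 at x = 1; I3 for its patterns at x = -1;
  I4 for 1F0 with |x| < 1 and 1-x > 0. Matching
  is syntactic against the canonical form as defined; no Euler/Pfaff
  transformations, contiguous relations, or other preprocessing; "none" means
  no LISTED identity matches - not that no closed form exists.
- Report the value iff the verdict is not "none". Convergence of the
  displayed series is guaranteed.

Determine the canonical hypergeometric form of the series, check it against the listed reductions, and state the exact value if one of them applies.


The series (x = -7/9) is 1F1: upper {2/5}, lower {3/4}, prefactor 1. Verdict: none. Every listed pattern misses the 1F1 form at -7/9, upper {2/5}.

The tell: t_0 being 1, the ratio is unreduced: k + 1/2 divides both sides (C = 1).
Ratio: r(k) = (-7/9) * (k+2/5) / [(k+3/4) (k+1)] - poly over poly, x = (-7/9) from leading terms; C = 1 at k = 0.


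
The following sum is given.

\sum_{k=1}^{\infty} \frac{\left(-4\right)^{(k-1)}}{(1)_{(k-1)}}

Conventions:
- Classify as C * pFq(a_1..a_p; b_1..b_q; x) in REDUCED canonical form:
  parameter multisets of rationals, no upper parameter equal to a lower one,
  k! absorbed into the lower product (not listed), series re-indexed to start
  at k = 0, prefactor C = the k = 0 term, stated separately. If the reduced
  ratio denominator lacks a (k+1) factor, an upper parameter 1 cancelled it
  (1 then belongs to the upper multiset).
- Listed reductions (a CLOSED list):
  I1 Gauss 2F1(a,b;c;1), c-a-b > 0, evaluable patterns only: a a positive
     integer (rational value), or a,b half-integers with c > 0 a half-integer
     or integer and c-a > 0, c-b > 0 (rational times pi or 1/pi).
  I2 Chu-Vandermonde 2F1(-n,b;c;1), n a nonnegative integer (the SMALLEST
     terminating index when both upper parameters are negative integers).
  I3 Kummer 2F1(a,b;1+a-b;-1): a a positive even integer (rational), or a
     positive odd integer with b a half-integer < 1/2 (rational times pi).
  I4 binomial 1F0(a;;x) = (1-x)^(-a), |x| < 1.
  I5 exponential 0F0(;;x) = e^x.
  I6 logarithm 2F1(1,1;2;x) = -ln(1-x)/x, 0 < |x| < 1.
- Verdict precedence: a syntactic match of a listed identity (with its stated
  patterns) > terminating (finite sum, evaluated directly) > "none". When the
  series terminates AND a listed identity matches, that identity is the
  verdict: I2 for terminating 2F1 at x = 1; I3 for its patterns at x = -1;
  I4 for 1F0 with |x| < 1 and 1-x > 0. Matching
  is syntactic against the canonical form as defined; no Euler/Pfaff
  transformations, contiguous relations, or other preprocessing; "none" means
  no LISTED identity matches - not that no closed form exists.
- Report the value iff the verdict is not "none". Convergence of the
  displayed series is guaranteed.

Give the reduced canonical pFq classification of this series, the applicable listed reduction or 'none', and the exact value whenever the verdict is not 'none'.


The series (x = -4) is 0F0: upper {-}, lower {-}, prefactor 1. Verdict: exponential (I5) applies (the 0F0 exponential series at x = -4). Sum: e^{-4}.

Key step: t_0 being 1, (1)_k (C = 1, x = -4) is k! itself.
Step ratio: r(k) = -4 * 1 / [(k+1)] - poly over poly, x = -4 from leading terms; C = 1 at k = 0.


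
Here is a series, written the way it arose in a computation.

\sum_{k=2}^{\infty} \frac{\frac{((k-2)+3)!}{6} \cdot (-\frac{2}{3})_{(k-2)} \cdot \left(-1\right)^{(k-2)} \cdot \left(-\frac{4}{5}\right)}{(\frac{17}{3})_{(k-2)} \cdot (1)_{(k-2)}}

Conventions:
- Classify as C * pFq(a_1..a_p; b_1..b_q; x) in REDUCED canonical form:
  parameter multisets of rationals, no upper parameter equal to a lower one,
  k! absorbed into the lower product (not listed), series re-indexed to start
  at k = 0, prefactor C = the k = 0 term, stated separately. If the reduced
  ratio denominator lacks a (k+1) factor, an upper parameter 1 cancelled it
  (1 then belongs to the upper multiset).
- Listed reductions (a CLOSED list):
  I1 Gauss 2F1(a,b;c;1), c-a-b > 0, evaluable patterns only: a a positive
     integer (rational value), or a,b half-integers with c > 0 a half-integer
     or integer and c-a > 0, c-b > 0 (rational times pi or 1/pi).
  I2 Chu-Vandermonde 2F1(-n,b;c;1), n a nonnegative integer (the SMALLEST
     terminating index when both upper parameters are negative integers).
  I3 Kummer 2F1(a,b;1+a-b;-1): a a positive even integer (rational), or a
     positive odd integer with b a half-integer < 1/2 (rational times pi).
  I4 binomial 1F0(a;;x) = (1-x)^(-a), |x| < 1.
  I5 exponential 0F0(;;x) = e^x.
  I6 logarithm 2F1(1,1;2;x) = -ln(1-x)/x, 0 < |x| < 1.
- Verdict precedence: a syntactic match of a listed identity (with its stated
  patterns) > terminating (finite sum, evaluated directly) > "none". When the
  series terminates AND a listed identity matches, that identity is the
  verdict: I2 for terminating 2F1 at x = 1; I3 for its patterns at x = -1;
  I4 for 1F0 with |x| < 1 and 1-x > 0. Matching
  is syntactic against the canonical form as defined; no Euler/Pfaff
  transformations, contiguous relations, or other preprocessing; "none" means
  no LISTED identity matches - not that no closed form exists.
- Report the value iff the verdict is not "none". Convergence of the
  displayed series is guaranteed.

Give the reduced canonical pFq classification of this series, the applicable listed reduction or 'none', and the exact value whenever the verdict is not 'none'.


This is -\frac{4}{5} * 2F1(-\frac{2}{3}, 4; \frac{17}{3}; -1) in reduced canonical form. Verdict at x = -1: Kummer's theorem (I3) matches (x = -1; c = \frac{17}{3} equals 1+a-b for upper {-\frac{2}{3}, 4}: listed pattern). Exact value: -\frac{154}{135}.

First insight: with t_0 = -\frac{4}{5}, the factorial ratio (C = -4/5, x = -1) (k+a-1)!/(a-1)! is a rising factorial (a)_k.
Step ratio: r(k) = -1 * (k-\frac{2}{3}) (k+4) / [(k+\frac{17}{3}) (k+1)] ; factor over Q: parameters, x = -1, and C = -\frac{4}{5}.


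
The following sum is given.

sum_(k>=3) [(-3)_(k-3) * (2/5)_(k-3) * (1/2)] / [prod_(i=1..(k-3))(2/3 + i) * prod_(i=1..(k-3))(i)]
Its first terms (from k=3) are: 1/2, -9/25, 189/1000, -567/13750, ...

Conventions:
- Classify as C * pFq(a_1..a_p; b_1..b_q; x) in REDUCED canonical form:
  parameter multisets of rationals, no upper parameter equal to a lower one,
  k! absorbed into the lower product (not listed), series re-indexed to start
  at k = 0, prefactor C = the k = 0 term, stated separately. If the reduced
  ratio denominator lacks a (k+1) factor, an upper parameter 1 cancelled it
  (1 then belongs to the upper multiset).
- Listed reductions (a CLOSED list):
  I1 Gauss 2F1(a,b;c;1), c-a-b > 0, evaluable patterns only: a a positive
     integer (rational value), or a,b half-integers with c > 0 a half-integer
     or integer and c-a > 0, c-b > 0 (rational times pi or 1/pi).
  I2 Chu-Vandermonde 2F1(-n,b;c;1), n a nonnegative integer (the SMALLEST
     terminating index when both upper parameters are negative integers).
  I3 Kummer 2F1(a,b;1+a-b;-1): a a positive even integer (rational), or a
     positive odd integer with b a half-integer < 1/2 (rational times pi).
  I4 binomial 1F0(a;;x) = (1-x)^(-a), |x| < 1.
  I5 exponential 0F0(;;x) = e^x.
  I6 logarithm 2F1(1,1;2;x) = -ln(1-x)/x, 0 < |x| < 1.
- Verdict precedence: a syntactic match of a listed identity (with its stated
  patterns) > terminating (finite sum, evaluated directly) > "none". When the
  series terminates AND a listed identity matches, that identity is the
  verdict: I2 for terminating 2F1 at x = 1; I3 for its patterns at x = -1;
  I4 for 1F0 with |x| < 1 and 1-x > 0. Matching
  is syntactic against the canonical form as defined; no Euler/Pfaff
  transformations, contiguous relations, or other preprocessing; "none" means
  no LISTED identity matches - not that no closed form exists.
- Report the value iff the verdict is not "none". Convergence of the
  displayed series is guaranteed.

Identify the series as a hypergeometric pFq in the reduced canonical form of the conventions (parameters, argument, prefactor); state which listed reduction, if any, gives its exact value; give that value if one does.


First insight: x = 1 and the lower running product (prefactor 1/2) is a rising factorial.
Adjacent-term ratio: r(k) = 1 * (k-3) (k+2/5) / [(k+5/3) (k+1)] - rational; roots negated = parameters, x = 1, C = 1/2.

Reduced: x = 1, 2F1, upper = {-3, 2/5}, lower = {5/3}, C = 1/2. Verdict: Chu-Vandermonde (I2) fires (terminating 2F1 at x = 1 with n = 3, b = 2/5, c = 5/3). Its exact value is 15827/55000.


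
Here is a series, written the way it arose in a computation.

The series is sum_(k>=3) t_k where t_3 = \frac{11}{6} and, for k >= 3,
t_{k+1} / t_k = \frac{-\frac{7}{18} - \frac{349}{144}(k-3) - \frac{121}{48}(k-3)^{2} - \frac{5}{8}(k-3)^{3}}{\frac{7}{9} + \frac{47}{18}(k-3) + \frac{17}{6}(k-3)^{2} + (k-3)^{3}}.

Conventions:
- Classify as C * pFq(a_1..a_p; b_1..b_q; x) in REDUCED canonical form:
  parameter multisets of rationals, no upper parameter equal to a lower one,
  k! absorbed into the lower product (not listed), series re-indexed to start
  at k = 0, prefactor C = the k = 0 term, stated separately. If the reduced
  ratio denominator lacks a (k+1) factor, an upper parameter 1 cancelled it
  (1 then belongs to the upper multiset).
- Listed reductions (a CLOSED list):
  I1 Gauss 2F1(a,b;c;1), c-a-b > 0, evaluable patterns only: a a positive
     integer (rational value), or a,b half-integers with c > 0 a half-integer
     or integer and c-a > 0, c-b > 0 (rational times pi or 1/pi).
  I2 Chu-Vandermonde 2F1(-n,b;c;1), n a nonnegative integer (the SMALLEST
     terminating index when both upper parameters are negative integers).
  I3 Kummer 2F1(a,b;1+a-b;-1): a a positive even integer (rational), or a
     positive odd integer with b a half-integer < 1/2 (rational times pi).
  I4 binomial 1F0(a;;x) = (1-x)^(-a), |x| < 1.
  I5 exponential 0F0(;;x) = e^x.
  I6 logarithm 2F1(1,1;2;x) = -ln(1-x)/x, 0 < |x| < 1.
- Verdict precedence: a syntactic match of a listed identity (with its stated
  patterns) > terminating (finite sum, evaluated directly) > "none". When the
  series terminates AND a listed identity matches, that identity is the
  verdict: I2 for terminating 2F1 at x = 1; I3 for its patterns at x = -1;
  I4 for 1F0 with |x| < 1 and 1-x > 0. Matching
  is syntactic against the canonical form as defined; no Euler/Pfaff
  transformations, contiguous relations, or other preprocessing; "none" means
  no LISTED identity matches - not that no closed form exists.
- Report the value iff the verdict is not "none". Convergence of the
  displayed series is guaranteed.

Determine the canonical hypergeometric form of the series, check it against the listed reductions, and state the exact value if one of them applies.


Classification (C = \frac{11}{6}): 2F1 with upper {\frac{1}{5}, \frac{8}{3}}, lower {\frac{2}{3}}, argument x = -\frac{5}{8}. Verdict: none. Every listed pattern misses the 2F1 form at -\frac{5}{8}, upper {\frac{1}{5}, \frac{8}{3}}.

The tell: x = -\frac{5}{8} and the expanded ratio factors over Q; C = 11/6, x = -5/8, roots give parameters.
Adjacent-term ratio: r(k) = -\frac{5}{8} * (k+\frac{1}{5}) (k+\frac{8}{3}) / [(k+\frac{2}{3}) (k+1)] ; factor over Q: parameters, x = -\frac{5}{8}, and C = \frac{11}{6}.


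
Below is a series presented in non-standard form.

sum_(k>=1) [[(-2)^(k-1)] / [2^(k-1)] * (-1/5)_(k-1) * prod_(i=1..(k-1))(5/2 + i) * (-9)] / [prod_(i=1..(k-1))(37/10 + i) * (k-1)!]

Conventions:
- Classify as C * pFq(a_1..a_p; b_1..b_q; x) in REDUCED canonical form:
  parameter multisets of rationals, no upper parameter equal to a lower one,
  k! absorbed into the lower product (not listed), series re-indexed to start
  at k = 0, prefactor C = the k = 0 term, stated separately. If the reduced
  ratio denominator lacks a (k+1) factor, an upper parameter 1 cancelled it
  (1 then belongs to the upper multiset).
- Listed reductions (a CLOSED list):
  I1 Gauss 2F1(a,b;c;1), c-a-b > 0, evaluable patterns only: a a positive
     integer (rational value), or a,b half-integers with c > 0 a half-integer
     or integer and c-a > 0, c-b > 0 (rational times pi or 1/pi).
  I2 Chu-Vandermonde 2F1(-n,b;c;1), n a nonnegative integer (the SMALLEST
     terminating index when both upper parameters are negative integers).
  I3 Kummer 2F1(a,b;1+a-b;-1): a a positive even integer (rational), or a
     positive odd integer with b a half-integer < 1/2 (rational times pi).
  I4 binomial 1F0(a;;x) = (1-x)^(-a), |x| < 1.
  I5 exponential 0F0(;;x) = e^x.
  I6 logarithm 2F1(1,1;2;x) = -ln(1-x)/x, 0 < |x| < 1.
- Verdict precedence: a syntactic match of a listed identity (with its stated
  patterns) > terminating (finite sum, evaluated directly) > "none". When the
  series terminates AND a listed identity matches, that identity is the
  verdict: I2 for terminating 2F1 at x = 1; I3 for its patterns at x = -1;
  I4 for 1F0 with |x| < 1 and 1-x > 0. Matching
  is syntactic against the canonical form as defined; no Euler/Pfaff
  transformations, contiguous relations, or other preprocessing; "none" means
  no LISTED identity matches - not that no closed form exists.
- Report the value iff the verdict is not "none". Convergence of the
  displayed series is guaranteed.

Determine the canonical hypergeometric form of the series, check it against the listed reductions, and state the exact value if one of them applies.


First insight: x = (-1) and the running product (C = -9) telescopes to a rising factorial.
Consecutive-term ratio: r(k) = (-1) * (k-1/5) (k+7/2) / [(k+47/10) (k+1)] - rational; roots negated = parameters, x = (-1), C = -9.

x = -1 here; the reduced form reads 2F1, upper {-1/5, 7/2}, lower {47/10}, C = -9. Verdict: none. A 2F1 with upper {-1/5, 7/2} fits none of I1-I6 at x = -1; the sum runs forever.


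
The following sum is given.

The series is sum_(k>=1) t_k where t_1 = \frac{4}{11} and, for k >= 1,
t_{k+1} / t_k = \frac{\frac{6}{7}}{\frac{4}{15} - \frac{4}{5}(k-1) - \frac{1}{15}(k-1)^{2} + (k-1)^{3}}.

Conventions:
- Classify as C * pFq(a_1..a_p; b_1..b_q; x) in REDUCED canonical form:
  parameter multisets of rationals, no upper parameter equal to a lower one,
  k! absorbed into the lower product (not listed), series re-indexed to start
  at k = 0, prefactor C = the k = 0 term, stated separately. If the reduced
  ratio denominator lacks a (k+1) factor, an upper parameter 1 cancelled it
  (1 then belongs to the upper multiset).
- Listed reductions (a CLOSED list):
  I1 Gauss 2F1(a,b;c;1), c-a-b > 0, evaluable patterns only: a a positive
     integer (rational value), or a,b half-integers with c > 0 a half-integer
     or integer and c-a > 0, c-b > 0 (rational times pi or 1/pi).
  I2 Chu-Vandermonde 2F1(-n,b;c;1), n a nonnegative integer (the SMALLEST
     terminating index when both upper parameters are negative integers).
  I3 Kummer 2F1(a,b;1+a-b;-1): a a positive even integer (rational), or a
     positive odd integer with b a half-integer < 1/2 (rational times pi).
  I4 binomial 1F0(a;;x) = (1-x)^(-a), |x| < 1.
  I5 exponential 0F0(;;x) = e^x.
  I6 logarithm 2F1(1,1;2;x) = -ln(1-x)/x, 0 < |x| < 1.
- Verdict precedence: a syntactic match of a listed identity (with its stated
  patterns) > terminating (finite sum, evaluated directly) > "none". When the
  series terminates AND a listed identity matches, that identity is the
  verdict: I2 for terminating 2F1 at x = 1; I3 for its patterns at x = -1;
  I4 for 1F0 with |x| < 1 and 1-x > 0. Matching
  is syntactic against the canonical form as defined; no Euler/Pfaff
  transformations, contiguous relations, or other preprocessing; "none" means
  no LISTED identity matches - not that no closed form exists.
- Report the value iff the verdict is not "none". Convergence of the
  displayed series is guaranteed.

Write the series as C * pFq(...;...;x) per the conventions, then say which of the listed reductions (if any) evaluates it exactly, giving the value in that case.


The series (x = \frac{6}{7}) is 0F2: upper {-}, lower {-\frac{2}{3}, -\frac{2}{5}}, prefactor \frac{4}{11}. Verdict: none - at argument \frac{6}{7} the multisets {-} ; {-\frac{2}{3}, -\frac{2}{5}} match no listed identity.

Structural cue: with t_0 = \frac{4}{11}, roots of the ratio polynomials (prefactor 4/11) are the negated parameters.
Ratio: r(k) = \frac{6}{7} * 1 / [(k-\frac{2}{3}) (k-\frac{2}{5}) (k+1)] - poly over poly, x = \frac{6}{7} from leading terms; C = \frac{4}{11} at k = 0.


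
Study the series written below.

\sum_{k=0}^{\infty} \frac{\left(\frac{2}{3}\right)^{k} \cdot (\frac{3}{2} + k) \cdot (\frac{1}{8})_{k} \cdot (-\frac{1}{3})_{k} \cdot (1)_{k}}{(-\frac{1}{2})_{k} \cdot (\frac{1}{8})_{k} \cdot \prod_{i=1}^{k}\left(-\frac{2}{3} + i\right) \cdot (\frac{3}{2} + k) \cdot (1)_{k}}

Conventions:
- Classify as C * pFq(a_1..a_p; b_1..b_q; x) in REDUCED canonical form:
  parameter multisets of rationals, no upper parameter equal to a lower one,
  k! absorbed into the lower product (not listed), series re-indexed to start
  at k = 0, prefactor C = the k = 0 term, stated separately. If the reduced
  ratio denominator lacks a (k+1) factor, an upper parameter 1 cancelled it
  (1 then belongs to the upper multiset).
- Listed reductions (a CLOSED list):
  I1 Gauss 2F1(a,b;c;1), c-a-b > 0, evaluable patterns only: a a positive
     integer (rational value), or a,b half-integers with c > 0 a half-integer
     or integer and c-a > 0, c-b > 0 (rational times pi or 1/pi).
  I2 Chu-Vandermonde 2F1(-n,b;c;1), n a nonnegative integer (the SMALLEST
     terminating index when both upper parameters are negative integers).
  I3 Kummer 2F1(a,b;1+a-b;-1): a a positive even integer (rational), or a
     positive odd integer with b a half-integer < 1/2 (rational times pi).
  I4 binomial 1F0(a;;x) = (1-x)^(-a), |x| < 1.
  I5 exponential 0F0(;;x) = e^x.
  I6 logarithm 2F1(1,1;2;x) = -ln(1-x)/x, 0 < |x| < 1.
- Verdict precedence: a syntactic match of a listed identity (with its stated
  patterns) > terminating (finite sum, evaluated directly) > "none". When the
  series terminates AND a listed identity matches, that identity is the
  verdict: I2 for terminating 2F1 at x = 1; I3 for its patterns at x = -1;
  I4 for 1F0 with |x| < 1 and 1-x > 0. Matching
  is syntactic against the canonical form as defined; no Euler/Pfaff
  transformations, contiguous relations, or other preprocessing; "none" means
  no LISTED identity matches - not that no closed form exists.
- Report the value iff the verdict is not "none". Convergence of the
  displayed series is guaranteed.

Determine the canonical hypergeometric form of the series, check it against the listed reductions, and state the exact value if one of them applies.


Reduced: x = \frac{2}{3}, 2F2, upper = {-\frac{1}{3}, 1}, lower = {-\frac{1}{2}, \frac{1}{3}}, C = 1. Verdict: no listed reduction: x = \frac{2}{3} and upper {-\frac{1}{3}, 1} fail every I1-I6 pattern.

The tell: t_0 = 1 here, and the lower running product (C = 1) is a rising factorial.
Term ratio: r(k) = \frac{2}{3} * (k-\frac{1}{3}) (k+1) / [(k-\frac{1}{2}) (k+\frac{1}{3}) (k+1)] - rational in k. x = \frac{2}{3}; t_0 = 1; negate the roots.
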